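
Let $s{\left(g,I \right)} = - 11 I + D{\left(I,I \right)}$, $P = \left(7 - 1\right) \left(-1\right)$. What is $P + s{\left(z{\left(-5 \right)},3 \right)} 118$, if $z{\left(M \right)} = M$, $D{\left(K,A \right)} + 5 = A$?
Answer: $-4136$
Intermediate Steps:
$D{\left(K,A \right)} = -5 + A$
$P = -6$ ($P = 6 \left(-1\right) = -6$)
$s{\left(g,I \right)} = -5 - 10 I$ ($s{\left(g,I \right)} = - 11 I + \left(-5 + I\right) = -5 - 10 I$)
$P + s{\left(z{\left(-5 \right)},3 \right)} 118 = -6 + \left(-5 - 30\right) 118 = -6 - 4130 = -4136$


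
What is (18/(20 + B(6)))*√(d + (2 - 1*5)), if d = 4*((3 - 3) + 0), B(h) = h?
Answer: 9*I*√3/13 ≈ 1.1991*I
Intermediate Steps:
d = 0 (d = 4*(0 + 0) = 4*0 = 0)
(18/(20 + B(6)))*√(d + (2 - 1*5)) = (18/(20 + 6))*√(0 + (2 - 1*5)) = (18/26)*√(0 + (2 - 5)) = ((1/26)*18)*√(0 - 3) = 9*√(-3)/13 = 9*(I*√3)/13 = 9*I*√3/13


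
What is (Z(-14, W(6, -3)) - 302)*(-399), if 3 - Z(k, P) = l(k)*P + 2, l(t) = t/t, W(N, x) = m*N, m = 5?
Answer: 132069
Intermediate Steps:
W(N, x) = 5*N
l(t) = 1
Z(k, P) = 1 - P (Z(k, P) = 3 - (1*P + 2) = 3 - (P + 2) = 3 - (2 + P) = 3 + (-2 - P) = 1 - P)
(Z(-14, W(6, -3)) - 302)*(-399) = ((1 - 5*6) - 302)*(-399) = ((1 - 1*30) - 302)*(-399) = ((1 - 30) - 302)*(-399) = (-29 - 302)*(-399) = -331*(-399) = 132069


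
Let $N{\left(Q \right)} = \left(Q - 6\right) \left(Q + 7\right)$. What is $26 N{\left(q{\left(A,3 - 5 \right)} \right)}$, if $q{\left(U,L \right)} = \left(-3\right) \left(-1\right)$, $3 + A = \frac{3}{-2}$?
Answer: $-780$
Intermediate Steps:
$A = - \frac{9}{2}$ ($A = -3 + \frac{3}{-2} = -3 + 3 \left(- \frac{1}{2}\right) = -3 - \frac{3}{2} = - \frac{9}{2} \approx -4.5$)
$q{\left(U,L \right)} = 3$
$N{\left(Q \right)} = \left(-6 + Q\right) \left(7 + Q\right)$
$26 N{\left(q{\left(A,3 - 5 \right)} \right)} = 26 \left(-42 + 3 + 3^{2}\right) = 26 \left(-42 + 3 + 9\right) = 26 \left(-30\right) = -780$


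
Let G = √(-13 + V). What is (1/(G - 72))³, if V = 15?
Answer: -46710/17394111071 - 7777*√2/69576444284 ≈ -2.8435e-6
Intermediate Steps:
G = √2 (G = √(-13 + 15) = √2 ≈ 1.4142)
(1/(G - 72))³ = (1/(√2 - 72))³ = (1/(-72 + √2))³ = (-72 + √2)⁻³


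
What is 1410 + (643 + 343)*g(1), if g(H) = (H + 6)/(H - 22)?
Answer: 3244/3 ≈ 1081.3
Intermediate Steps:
g(H) = (6 + H)/(-22 + H)
1410 + (643 + 343)*g(1) = 1410 + (643 + 343)*((6 + 1)/(-22 + 1)) = 1410 + 986*(7/(-21)) = 1410 + 986*(-1/21*7) = 1410 + 986*(-⅓) = 1410 - 986/3 = 3244/3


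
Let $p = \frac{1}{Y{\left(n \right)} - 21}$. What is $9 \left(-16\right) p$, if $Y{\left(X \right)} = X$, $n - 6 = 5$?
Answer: $\frac{72}{5} \approx 14.4$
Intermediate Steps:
$n = 11$ ($n = 6 + 5 = 11$)
$p = - \frac{1}{10}$ ($p = \frac{1}{11 - 21} = \frac{1}{-10} = - \frac{1}{10} \approx -0.1$)
$9 \left(-16\right) p = 9 \left(-16\right) \left(- \frac{1}{10}\right) = \left(-144\right) \left(- \frac{1}{10}\right) = \frac{72}{5}$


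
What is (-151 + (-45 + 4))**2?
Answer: 36864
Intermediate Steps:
(-151 + (-45 + 4))**2 = (-151 - 41)**2 = (-192)**2 = 36864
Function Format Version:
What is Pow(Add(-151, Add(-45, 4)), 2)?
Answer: 36864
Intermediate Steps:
Pow(Add(-151, Add(-45, 4)), 2) = Pow(Add(-151, -41), 2) = Pow(-192, 2) = 36864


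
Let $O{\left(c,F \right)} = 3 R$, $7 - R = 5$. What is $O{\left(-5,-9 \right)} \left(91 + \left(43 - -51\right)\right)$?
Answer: $1110$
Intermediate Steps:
$R = 2$ ($R = 7 - 5 = 2$)
$O{\left(c,F \right)} = 6$ ($O{\left(c,F \right)} = 3 \cdot 2 = 6$)
$O{\left(-5,-9 \right)} \left(91 + \left(43 - -51\right)\right) = 6 \left(91 + \left(43 - -51\right)\right) = 6 \left(91 + \left(43 + 51\right)\right) = 6 \left(91 + 94\right) = 6 \cdot 185 = 1110$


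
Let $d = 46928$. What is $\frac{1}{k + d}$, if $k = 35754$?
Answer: $\frac{1}{82682} \approx 1.2095 \cdot 10^{-5}$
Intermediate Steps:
$\frac{1}{k + d} = \frac{1}{35754 + 46928} = \frac{1}{82682}$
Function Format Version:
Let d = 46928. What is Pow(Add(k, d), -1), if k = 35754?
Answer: Rational(1, 82682) ≈ 1.2095e-5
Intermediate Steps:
Pow(Add(k, d), -1) = Pow(Add(35754, 46928), -1) = Pow(82682, -1) = Rational(1, 82682)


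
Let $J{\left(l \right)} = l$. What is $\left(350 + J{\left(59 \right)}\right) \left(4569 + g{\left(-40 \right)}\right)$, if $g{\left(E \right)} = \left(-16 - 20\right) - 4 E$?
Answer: $1919437$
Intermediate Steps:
$g{\left(E \right)} = -36 - 4 E$
$\left(350 + J{\left(59 \right)}\right) \left(4569 + g{\left(-40 \right)}\right) = \left(350 + 59\right) \left(4569 - -124\right) = 409 \left(4569 + \left(-36 + 160\right)\right) = 409 \left(4569 + 124\right) = 409 \cdot 4693 = 1919437$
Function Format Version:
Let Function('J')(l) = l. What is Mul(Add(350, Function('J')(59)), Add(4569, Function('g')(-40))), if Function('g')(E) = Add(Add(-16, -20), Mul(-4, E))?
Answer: 1919437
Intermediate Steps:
Function('g')(E) = Add(-36, Mul(-4, E))
Mul(Add(350, Function('J')(59)), Add(4569, Function('g')(-40))) = Mul(Add(350, 59), Add(4569, Add(-36, Mul(-4, -40)))) = Mul(409, Add(4569, Add(-36, 160))) = Mul(409, Add(4569, 124)) = Mul(409, 4693) = 1919437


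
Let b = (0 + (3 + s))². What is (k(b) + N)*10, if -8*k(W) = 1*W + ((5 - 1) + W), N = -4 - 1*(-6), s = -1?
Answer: 5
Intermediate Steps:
N = 2 (N = -4 + 6 = 2)
b = 4 (b = (0 + (3 - 1))² = (0 + 2)² = 2² = 4)
k(W) = -½ - W/4 (k(W) = -(1*W + ((5 - 1) + W))/8 = -(W + (4 + W))/8 = -(4 + 2*W)/8 = -½ - W/4)
(k(b) + N)*10 = ((-½ - ¼*4) + 2)*10 = ((-½ - 1) + 2)*10 = (-3/2 + 2)*10 = (½)*10 = 5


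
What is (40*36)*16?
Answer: 23040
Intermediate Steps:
(40*36)*16 = 1440*16 = 23040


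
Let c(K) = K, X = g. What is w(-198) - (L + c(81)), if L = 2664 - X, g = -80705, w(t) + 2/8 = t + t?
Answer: -335385/4 ≈ -83846.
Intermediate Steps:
w(t) = -¼ + 2*t (w(t) = -¼ + (t + t) = -¼ + 2*t)
X = -80705
L = 83369 (L = 2664 - 1*(-80705) = 2664 + 80705 = 83369)
w(-198) - (L + c(81)) = (-¼ + 2*(-198)) - (83369 + 81) = (-¼ - 396) - 1*83450 = -1585/4 - 83450 = -335385/4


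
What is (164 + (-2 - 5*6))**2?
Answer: 17424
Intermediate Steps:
(164 + (-2 - 5*6))**2 = (164 + (-2 - 30))**2 = (164 - 32)**2 = 132**2 = 17424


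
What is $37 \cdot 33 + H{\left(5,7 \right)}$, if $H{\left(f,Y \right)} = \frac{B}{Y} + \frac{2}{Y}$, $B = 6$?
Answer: $\frac{8555}{7} \approx 1222.1$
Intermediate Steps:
$H{\left(f,Y \right)} = \frac{8}{Y}$ ($H{\left(f,Y \right)} = \frac{6}{Y} + \frac{2}{Y} = \frac{8}{Y}$)
$37 \cdot 33 + H{\left(5,7 \right)} = 37 \cdot 33 + \frac{8}{7} = 1221 + 8 \cdot \frac{1}{7} = 1221 + \frac{8}{7} = \frac{8555}{7}$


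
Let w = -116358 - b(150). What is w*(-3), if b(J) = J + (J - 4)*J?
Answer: 415224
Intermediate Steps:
b(J) = J + J*(-4 + J) (b(J) = J + (-4 + J)*J = J + J*(-4 + J))
w = -138408 (w = -116358 - 150*(-3 + 150) = -116358 - 150*147 = -116358 - 1*22050 = -116358 - 22050 = -138408)
w*(-3) = -138408*(-3) = 415224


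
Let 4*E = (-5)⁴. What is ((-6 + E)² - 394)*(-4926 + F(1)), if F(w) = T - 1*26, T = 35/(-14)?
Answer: -3516674373/32 ≈ -1.0990e+8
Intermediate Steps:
E = 625/4 (E = (¼)*(-5)⁴ = (¼)*625 = 625/4 ≈ 156.25)
T = -5/2 (T = 35*(-1/14) = -5/2 ≈ -2.5000)
F(w) = -57/2 (F(w) = -5/2 - 1*26 = -5/2 - 26 = -57/2)
((-6 + E)² - 394)*(-4926 + F(1)) = ((-6 + 625/4)² - 394)*(-4926 - 57/2) = ((601/4)² - 394)*(-9909/2) = (361201/16 - 394)*(-9909/2) = (354897/16)*(-9909/2) = -3516674373/32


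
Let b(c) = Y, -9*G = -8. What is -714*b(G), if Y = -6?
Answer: 4284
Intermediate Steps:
G = 8/9 (G = -⅑*(-8) = 8/9 ≈ 0.88889)
b(c) = -6
-714*b(G) = -714*(-6) = 4284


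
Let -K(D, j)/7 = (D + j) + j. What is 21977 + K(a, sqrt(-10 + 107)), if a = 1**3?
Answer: 21970 - 14*sqrt(97) ≈ 21832.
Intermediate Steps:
a = 1
K(D, j) = -14*j - 7*D (K(D, j) = -7*((D + j) + j) = -7*(D + 2*j) = -14*j - 7*D)
21977 + K(a, sqrt(-10 + 107)) = 21977 + (-14*sqrt(-10 + 107) - 7*1) = 21977 + (-14*sqrt(97) - 7) = 21977 + (-7 - 14*sqrt(97)) = 21970 - 14*sqrt(97)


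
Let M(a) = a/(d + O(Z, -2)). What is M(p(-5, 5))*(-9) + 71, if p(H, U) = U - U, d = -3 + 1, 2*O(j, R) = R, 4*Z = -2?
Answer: 71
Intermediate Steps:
Z = -½ (Z = (¼)*(-2) = -½ ≈ -0.50000)
O(j, R) = R/2
d = -2
p(H, U) = 0
M(a) = -a/3 (M(a) = a/(-2 + (½)*(-2)) = a/(-2 - 1) = a/(-3) = -a/3)
M(p(-5, 5))*(-9) + 71 = -⅓*0*(-9) + 71 = 0*(-9) + 71 = 0 + 71 = 71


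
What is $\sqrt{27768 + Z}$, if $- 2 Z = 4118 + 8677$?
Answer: $\frac{3 \sqrt{9498}}{2} \approx 146.19$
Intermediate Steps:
$Z = - \frac{12795}{2}$ ($Z = - \frac{4118 + 8677}{2} = \left(- \frac{1}{2}\right) 12795 = - \frac{12795}{2} \approx -6397.5$)
$\sqrt{27768 + Z} = \sqrt{27768 - \frac{12795}{2}} = \sqrt{\frac{42741}{2}} = \frac{3 \sqrt{9498}}{2}$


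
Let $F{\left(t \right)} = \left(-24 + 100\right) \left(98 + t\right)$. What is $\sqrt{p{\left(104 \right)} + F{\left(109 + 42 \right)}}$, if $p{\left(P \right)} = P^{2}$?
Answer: $2 \sqrt{7435} \approx 172.45$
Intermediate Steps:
$F{\left(t \right)} = 7448 + 76 t$ ($F{\left(t \right)} = 76 \left(98 + t\right) = 7448 + 76 t$)
$\sqrt{p{\left(104 \right)} + F{\left(109 + 42 \right)}} = \sqrt{104^{2} + \left(7448 + 76 \left(109 + 42\right)\right)} = \sqrt{10816 + \left(7448 + 76 \cdot 151\right)} = \sqrt{10816 + \left(7448 + 11476\right)} = \sqrt{10816 + 18924} = \sqrt{29740} = 2 \sqrt{7435}$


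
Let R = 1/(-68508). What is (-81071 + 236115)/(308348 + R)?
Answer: 10621754352/21124304783 ≈ 0.50282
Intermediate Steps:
R = -1/68508 ≈ -1.4597e-5
(-81071 + 236115)/(308348 + R) = (-81071 + 236115)/(308348 - 1/68508) = 155044/(21124304783/68508) = 155044*(68508/21124304783) = 10621754352/21124304783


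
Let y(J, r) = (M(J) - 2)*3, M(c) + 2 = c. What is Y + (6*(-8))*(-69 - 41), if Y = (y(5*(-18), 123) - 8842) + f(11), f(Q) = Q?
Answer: -3833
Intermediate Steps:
M(c) = -2 + c
y(J, r) = -12 + 3*J (y(J, r) = ((-2 + J) - 2)*3 = (-4 + J)*3 = -12 + 3*J)
Y = -9113 (Y = ((-12 + 3*(5*(-18))) - 8842) + 11 = ((-12 + 3*(-90)) - 8842) + 11 = ((-12 - 270) - 8842) + 11 = (-282 - 8842) + 11 = -9124 + 11 = -9113)
Y + (6*(-8))*(-69 - 41) = -9113 + (6*(-8))*(-69 - 41) = -9113 - 48*(-110) = -9113 + 5280 = -3833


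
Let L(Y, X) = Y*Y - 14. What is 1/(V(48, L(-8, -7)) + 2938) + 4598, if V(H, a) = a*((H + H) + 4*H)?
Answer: 79720125/17338 ≈ 4598.0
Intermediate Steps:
L(Y, X) = -14 + Y² (L(Y, X) = Y² - 14 = -14 + Y²)
V(H, a) = 6*H*a (V(H, a) = a*(2*H + 4*H) = a*(6*H) = 6*H*a)
1/(V(48, L(-8, -7)) + 2938) + 4598 = 1/(6*48*(-14 + (-8)²) + 2938) + 4598 = 1/(6*48*(-14 + 64) + 2938) + 4598 = 1/(6*48*50 + 2938) + 4598 = 1/(14400 + 2938) + 4598 = 1/17338 + 4598 = 79720125/17338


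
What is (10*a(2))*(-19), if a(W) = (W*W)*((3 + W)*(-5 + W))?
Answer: 11400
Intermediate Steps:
a(W) = W**2*(-5 + W)*(3 + W) (a(W) = W**2*((-5 + W)*(3 + W)) = W**2*(-5 + W)*(3 + W))
(10*a(2))*(-19) = (10*(2**2*(-15 + 2**2 - 2*2)))*(-19) = (10*(4*(-15 + 4 - 4)))*(-19) = (10*(4*(-15)))*(-19) = (10*(-60))*(-19) = -600*(-19) = 11400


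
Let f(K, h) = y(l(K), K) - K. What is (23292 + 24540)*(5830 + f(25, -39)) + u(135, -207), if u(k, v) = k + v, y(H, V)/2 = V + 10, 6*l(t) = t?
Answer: 281012928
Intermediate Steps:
l(t) = t/6
y(H, V) = 20 + 2*V (y(H, V) = 2*(V + 10) = 2*(10 + V) = 20 + 2*V)
f(K, h) = 20 + K (f(K, h) = (20 + 2*K) - K = 20 + K)
(23292 + 24540)*(5830 + f(25, -39)) + u(135, -207) = (23292 + 24540)*(5830 + (20 + 25)) + (135 - 207) = 47832*(5830 + 45) - 72 = 47832*5875 - 72 = 281013000 - 72 = 281012928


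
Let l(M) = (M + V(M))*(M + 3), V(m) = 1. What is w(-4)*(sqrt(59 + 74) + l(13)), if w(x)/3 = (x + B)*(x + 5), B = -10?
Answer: -9408 - 42*sqrt(133) ≈ -9892.4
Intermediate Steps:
l(M) = (1 + M)*(3 + M) (l(M) = (M + 1)*(M + 3) = (1 + M)*(3 + M))
w(x) = 3*(-10 + x)*(5 + x) (w(x) = 3*((x - 10)*(x + 5)) = 3*((-10 + x)*(5 + x)) = 3*(-10 + x)*(5 + x))
w(-4)*(sqrt(59 + 74) + l(13)) = (-150 - 15*(-4) + 3*(-4)**2)*(sqrt(59 + 74) + (3 + 13**2 + 4*13)) = (-150 + 60 + 3*16)*(sqrt(133) + (3 + 169 + 52)) = (-150 + 60 + 48)*(sqrt(133) + 224) = -42*(224 + sqrt(133)) = -9408 - 42*sqrt(133)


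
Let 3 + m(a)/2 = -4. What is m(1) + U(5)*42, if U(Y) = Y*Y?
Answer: 1036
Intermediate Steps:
m(a) = -14 (m(a) = -6 + 2*(-4) = -6 - 8 = -14)
U(Y) = Y**2
m(1) + U(5)*42 = -14 + 5**2*42 = -14 + 25*42 = -14 + 1050 = 1036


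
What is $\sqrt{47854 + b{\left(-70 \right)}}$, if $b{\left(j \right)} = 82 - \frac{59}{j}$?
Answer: $\frac{17 \sqrt{812770}}{70} \approx 218.94$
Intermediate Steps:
$b{\left(j \right)} = 82 - \frac{59}{j}$
$\sqrt{47854 + b{\left(-70 \right)}} = \sqrt{47854 + \left(82 - \frac{59}{-70}\right)} = \sqrt{47854 + \left(82 - - \frac{59}{70}\right)} = \sqrt{47854 + \left(82 + \frac{59}{70}\right)} = \sqrt{47854 + \frac{5799}{70}} = \sqrt{\frac{3355579}{70}} = \frac{17 \sqrt{812770}}{70}$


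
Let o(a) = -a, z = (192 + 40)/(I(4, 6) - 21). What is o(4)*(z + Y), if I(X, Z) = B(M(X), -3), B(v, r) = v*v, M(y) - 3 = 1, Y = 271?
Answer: -4492/5 ≈ -898.40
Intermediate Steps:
M(y) = 4 (M(y) = 3 + 1 = 4)
B(v, r) = v²
I(X, Z) = 16 (I(X, Z) = 4² = 16)
z = -232/5 (z = (192 + 40)/(16 - 21) = 232/(-5) = 232*(-⅕) = -232/5 ≈ -46.400)
o(4)*(z + Y) = (-1*4)*(-232/5 + 271) = -4*1123/5 = -4492/5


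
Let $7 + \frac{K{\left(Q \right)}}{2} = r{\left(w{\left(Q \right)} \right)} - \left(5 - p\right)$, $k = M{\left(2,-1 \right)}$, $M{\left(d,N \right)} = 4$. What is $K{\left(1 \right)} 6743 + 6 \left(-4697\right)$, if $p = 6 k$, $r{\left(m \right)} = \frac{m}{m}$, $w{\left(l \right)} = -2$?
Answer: $147136$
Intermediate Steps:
$r{\left(m \right)} = 1$
$k = 4$
$p = 24$ ($p = 6 \cdot 4 = 24$)
$K{\left(Q \right)} = 26$ ($K{\left(Q \right)} = -14 + 2 \left(1 - \left(5 - 24\right)\right) = -14 + 2 \left(1 - -19\right) = -14 + 2 \left(1 + 19\right) = -14 + 2 \cdot 20 = -14 + 40 = 26$)
$K{\left(1 \right)} 6743 + 6 \left(-4697\right) = 26 \cdot 6743 + 6 \left(-4697\right) = 175318 - 28182 = 147136$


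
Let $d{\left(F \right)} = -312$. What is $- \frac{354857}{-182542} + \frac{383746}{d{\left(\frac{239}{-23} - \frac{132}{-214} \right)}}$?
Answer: $- \frac{17484761737}{14238276} \approx -1228.0$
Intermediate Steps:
$- \frac{354857}{-182542} + \frac{383746}{d{\left(\frac{239}{-23} - \frac{132}{-214} \right)}} = - \frac{354857}{-182542} + \frac{383746}{-312} = \left(-354857\right) \left(- \frac{1}{182542}\right) + 383746 \left(- \frac{1}{312}\right) = \frac{354857}{182542} - \frac{191873}{156} = - \frac{17484761737}{14238276}$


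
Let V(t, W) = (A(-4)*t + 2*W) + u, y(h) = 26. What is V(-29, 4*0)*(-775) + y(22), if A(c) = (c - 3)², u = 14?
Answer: 1090451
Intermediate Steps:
A(c) = (-3 + c)²
V(t, W) = 14 + 2*W + 49*t (V(t, W) = ((-3 - 4)²*t + 2*W) + 14 = ((-7)²*t + 2*W) + 14 = (49*t + 2*W) + 14 = (2*W + 49*t) + 14 = 14 + 2*W + 49*t)
V(-29, 4*0)*(-775) + y(22) = (14 + 2*(4*0) + 49*(-29))*(-775) + 26 = (14 + 2*0 - 1421)*(-775) + 26 = (14 + 0 - 1421)*(-775) + 26 = -1407*(-775) + 26 = 1090425 + 26 = 1090451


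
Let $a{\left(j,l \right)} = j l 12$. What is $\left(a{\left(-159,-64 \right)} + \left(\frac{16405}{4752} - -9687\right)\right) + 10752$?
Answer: $\frac{677418757}{4752} \approx 1.4255 \cdot 10^{5}$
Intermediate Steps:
$a{\left(j,l \right)} = 12 j l$
$\left(a{\left(-159,-64 \right)} + \left(\frac{16405}{4752} - -9687\right)\right) + 10752 = \left(12 \left(-159\right) \left(-64\right) + \left(\frac{16405}{4752} - -9687\right)\right) + 10752 = \left(122112 + \left(16405 \cdot \frac{1}{4752} + 9687\right)\right) + 10752 = \left(122112 + \left(\frac{16405}{4752} + 9687\right)\right) + 10752 = \left(122112 + \frac{46049029}{4752}\right) + 10752 = \frac{626325253}{4752} + 10752 = \frac{677418757}{4752}$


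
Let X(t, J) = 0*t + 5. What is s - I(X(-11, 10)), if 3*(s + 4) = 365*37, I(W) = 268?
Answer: 12689/3 ≈ 4229.7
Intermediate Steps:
X(t, J) = 5 (X(t, J) = 0 + 5 = 5)
s = 13493/3 (s = -4 + (365*37)/3 = -4 + (⅓)*13505 = -4 + 13505/3 = 13493/3 ≈ 4497.7)
s - I(X(-11, 10)) = 13493/3 - 1*268 = 13493/3 - 268 = 12689/3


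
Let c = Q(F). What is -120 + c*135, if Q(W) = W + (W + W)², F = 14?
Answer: 107610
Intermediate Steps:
Q(W) = W + 4*W² (Q(W) = W + (2*W)² = W + 4*W²)
c = 798 (c = 14*(1 + 4*14) = 14*(1 + 56) = 14*57 = 798)
-120 + c*135 = -120 + 798*135 = -120 + 107730 = 107610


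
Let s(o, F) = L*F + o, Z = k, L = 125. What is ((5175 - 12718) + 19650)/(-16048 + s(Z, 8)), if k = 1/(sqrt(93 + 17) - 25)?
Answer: -93826162715/116618538961 + 12107*sqrt(110)/116618538961 ≈ -0.80455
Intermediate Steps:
k = 1/(-25 + sqrt(110)) (k = 1/(sqrt(110) - 25) = 1/(-25 + sqrt(110)) ≈ -0.068909)
Z = -5/103 - sqrt(110)/515 ≈ -0.068909
s(o, F) = o + 125*F (s(o, F) = 125*F + o = o + 125*F)
((5175 - 12718) + 19650)/(-16048 + s(Z, 8)) = ((5175 - 12718) + 19650)/(-16048 + ((-5/103 - sqrt(110)/515) + 125*8)) = (-7543 + 19650)/(-16048 + ((-5/103 - sqrt(110)/515) + 1000)) = 12107/(-16048 + (102995/103 - sqrt(110)/515)) = 12107/(-1549949/103 - sqrt(110)/515)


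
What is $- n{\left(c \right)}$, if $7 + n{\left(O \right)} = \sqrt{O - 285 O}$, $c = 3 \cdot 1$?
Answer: $7 - 2 i \sqrt{213} \approx 7.0 - 29.189 i$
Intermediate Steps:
$c = 3$
$n{\left(O \right)} = -7 + 2 \sqrt{71} \sqrt{- O}$ ($n{\left(O \right)} = -7 + \sqrt{O - 285 O} = -7 + \sqrt{- 284 O} = -7 + 2 \sqrt{71} \sqrt{- O}$)
$- n{\left(c \right)} = - (-7 + 2 \sqrt{71} \sqrt{\left(-1\right) 3}) = - (-7 + 2 \sqrt{71} \sqrt{-3}) = - (-7 + 2 \sqrt{71} i \sqrt{3}) = - (-7 + 2 i \sqrt{213}) = 7 - 2 i \sqrt{213}$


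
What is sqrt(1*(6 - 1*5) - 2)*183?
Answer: 183*I ≈ 183.0*I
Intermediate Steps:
sqrt(1*(6 - 1*5) - 2)*183 = sqrt(1*(6 - 5) - 2)*183 = sqrt(1*1 - 2)*183 = sqrt(1 - 2)*183 = sqrt(-1)*183 = I*183 = 183*I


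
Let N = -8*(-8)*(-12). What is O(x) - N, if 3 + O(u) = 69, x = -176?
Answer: 834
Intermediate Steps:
O(u) = 66 (O(u) = -3 + 69 = 66)
N = -768 (N = 64*(-12) = -768)
O(x) - N = 66 - 1*(-768) = 66 + 768 = 834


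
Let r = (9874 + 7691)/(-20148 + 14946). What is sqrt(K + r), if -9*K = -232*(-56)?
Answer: I*sqrt(15053882)/102 ≈ 38.039*I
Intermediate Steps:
K = -12992/9 (K = -(-232)*(-56)/9 = -1/9*12992 = -12992/9 ≈ -1443.6)
r = -5855/1734 (r = 17565/(-5202) = 17565*(-1/5202) = -5855/1734 ≈ -3.3766)
sqrt(K + r) = sqrt(-12992/9 - 5855/1734) = sqrt(-7526941/5202) = I*sqrt(15053882)/102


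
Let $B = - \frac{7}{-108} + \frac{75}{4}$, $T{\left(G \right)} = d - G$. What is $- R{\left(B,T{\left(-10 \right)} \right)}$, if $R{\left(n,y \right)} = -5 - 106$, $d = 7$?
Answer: $111$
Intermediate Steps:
$T{\left(G \right)} = 7 - G$
$B = \frac{508}{27}$ ($B = \left(-7\right) \left(- \frac{1}{108}\right) + 75 \cdot \frac{1}{4} = \frac{7}{108} + \frac{75}{4} = \frac{508}{27} \approx 18.815$)
$R{\left(n,y \right)} = -111$
$- R{\left(B,T{\left(-10 \right)} \right)} = \left(-1\right) \left(-111\right) = 111$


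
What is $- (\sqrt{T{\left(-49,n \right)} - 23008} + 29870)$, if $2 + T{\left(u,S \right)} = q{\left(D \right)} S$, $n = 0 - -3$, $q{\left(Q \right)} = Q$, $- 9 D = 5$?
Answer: $-29870 - \frac{i \sqrt{207105}}{3} \approx -29870.0 - 151.7 i$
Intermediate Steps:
$D = - \frac{5}{9}$ ($D = \left(- \frac{1}{9}\right) 5 = - \frac{5}{9} \approx -0.55556$)
$n = 3$ ($n = 0 + 3 = 3$)
$T{\left(u,S \right)} = -2 - \frac{5 S}{9}$
$- (\sqrt{T{\left(-49,n \right)} - 23008} + 29870) = - (\sqrt{\left(-2 - \frac{5}{3}\right) - 23008} + 29870) = - (\sqrt{- \frac{11}{3} - 23008} + 29870) = - (\sqrt{- \frac{69035}{3}} + 29870) = - (\frac{i \sqrt{207105}}{3} + 29870) = - (29870 + \frac{i \sqrt{207105}}{3}) = -29870 - \frac{i \sqrt{207105}}{3}$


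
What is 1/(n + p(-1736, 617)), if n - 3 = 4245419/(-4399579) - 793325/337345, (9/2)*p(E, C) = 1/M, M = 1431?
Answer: -72130952518893/22827831615865 ≈ -3.1598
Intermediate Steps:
p(E, C) = 2/12879 (p(E, C) = (2/9)/1431 = (2/9)*(1/1431) = 2/12879)
n = -93987789893/296835195551 (n = 3 + (4245419/(-4399579) - 793325/337345) = 3 + (4245419*(-1/4399579) - 793325*1/337345) = 3 + (-4245419/4399579 - 158665/67469) = 3 - 984493376546/296835195551 = -93987789893/296835195551 ≈ -0.31663)
1/(n + p(-1736, 617)) = 1/(-93987789893/296835195551 + 2/12879) = 1/(-22827831615865/72130952518893) = -72130952518893/22827831615865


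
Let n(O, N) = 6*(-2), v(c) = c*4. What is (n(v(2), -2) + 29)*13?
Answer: 221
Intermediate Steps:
v(c) = 4*c
n(O, N) = -12
(n(v(2), -2) + 29)*13 = (-12 + 29)*13 = 17*13 = 221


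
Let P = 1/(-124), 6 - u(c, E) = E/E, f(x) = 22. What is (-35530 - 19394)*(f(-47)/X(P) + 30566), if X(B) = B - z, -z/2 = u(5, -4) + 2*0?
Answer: -693397228616/413 ≈ -1.6789e+9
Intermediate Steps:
u(c, E) = 5 (u(c, E) = 6 - E/E = 6 - 1*1 = 6 - 1 = 5)
z = -10 (z = -2*(5 + 2*0) = -2*(5 + 0) = -2*5 = -10)
P = -1/124 ≈ -0.0080645
X(B) = 10 + B (X(B) = B - 1*(-10) = B + 10 = 10 + B)
(-35530 - 19394)*(f(-47)/X(P) + 30566) = (-35530 - 19394)*(22/(10 - 1/124) + 30566) = -54924*(22/(1239/124) + 30566) = -54924*(22*(124/1239) + 30566) = -54924*(2728/1239 + 30566) = -54924*37874002/1239 = -693397228616/413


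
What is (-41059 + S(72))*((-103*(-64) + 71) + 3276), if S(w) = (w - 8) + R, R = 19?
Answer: -407260464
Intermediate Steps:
S(w) = 11 + w (S(w) = (w - 8) + 19 = (-8 + w) + 19 = 11 + w)
(-41059 + S(72))*((-103*(-64) + 71) + 3276) = (-41059 + (11 + 72))*((-103*(-64) + 71) + 3276) = (-41059 + 83)*((6592 + 71) + 3276) = -40976*(6663 + 3276) = -40976*9939 = -407260464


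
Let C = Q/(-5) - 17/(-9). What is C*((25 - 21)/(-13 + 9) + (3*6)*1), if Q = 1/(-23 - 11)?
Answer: 2899/90 ≈ 32.211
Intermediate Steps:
Q = -1/34 (Q = 1/(-34) = -1/34 ≈ -0.029412)
C = 2899/1530 (C = -1/34/(-5) - 17/(-9) = -1/34*(-⅕) - 17*(-⅑) = 1/170 + 17/9 = 2899/1530 ≈ 1.8948)
C*((25 - 21)/(-13 + 9) + (3*6)*1) = 2899*((25 - 21)/(-13 + 9) + (3*6)*1)/1530 = 2899*(4/(-4) + 18*1)/1530 = 2899*(4*(-¼) + 18)/1530 = 2899*(-1 + 18)/1530 = (2899/1530)*17 = 2899/90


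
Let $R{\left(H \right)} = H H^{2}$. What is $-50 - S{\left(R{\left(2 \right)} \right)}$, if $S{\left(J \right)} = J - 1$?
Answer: $-57$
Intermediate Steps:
$R{\left(H \right)} = H^{3}$
$S{\left(J \right)} = -1 + J$
$-50 - S{\left(R{\left(2 \right)} \right)} = -50 - \left(-1 + 2^{3}\right) = -50 - \left(-1 + 8\right) = -50 - 7 = -57$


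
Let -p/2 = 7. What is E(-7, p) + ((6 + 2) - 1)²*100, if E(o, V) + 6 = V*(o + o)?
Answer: 5090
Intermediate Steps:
p = -14 (p = -2*7 = -14)
E(o, V) = -6 + 2*V*o (E(o, V) = -6 + V*(o + o) = -6 + V*(2*o) = -6 + 2*V*o)
E(-7, p) + ((6 + 2) - 1)²*100 = (-6 + 2*(-14)*(-7)) + ((6 + 2) - 1)²*100 = (-6 + 196) + (8 - 1)²*100 = 190 + 7²*100 = 190 + 49*100 = 190 + 4900 = 5090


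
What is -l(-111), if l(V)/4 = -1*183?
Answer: 732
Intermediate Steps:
l(V) = -732 (l(V) = 4*(-1*183) = 4*(-183) = -732)
-l(-111) = -1*(-732) = 732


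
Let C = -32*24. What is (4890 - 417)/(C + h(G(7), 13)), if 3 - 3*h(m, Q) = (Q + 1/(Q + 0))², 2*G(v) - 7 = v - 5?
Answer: -2267811/417769 ≈ -5.4284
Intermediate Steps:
C = -768
G(v) = 1 + v/2 (G(v) = 7/2 + (v - 5)/2 = 7/2 + (-5 + v)/2 = 7/2 + (-5/2 + v/2) = 1 + v/2)
h(m, Q) = 1 - (Q + 1/Q)²/3 (h(m, Q) = 1 - (Q + 1/(Q + 0))²/3 = 1 - (Q + 1/Q)²/3)
(4890 - 417)/(C + h(G(7), 13)) = (4890 - 417)/(-768 + (⅓)*(-1 + 13² - 1*13⁴)/13²) = 4473/(-768 + (⅓)*(1/169)*(-1 + 169 - 1*28561)) = 4473/(-768 + (⅓)*(1/169)*(-1 + 169 - 28561)) = 4473/(-768 + (⅓)*(1/169)*(-28393)) = 4473/(-768 - 28393/507) = 4473/(-417769/507) = 4473*(-507/417769) = -2267811/417769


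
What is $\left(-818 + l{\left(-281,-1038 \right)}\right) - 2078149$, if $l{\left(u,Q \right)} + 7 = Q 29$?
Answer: $-2109076$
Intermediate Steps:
$l{\left(u,Q \right)} = -7 + 29 Q$ ($l{\left(u,Q \right)} = -7 + Q 29 = -7 + 29 Q$)
$\left(-818 + l{\left(-281,-1038 \right)}\right) - 2078149 = \left(-818 + \left(-7 + 29 \left(-1038\right)\right)\right) - 2078149 = \left(-818 - 30109\right) - 2078149 = -30927 - 2078149 = -2109076$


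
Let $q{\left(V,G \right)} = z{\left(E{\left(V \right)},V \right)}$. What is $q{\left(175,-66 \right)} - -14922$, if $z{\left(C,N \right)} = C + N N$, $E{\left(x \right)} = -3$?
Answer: $45544$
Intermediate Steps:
$z{\left(C,N \right)} = C + N^{2}$
$q{\left(V,G \right)} = -3 + V^{2}$
$q{\left(175,-66 \right)} - -14922 = \left(-3 + 175^{2}\right) - -14922 = \left(-3 + 30625\right) + 14922 = 30622 + 14922 = 45544$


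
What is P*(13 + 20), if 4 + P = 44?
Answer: 1320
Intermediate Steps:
P = 40 (P = -4 + 44 = 40)
P*(13 + 20) = 40*(13 + 20) = 40*33 = 1320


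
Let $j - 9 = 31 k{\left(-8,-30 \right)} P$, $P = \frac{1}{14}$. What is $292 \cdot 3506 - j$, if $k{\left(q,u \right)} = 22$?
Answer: $\frac{7165860}{7} \approx 1.0237 \cdot 10^{6}$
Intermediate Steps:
$P = \frac{1}{14} \approx 0.071429$
$j = \frac{404}{7}$ ($j = 9 + 31 \cdot 22 \cdot \frac{1}{14} = 9 + 31 \cdot \frac{11}{7} = 9 + \frac{341}{7} = \frac{404}{7} \approx 57.714$)
$292 \cdot 3506 - j = 292 \cdot 3506 - \frac{404}{7} = 1023752 - \frac{404}{7} = \frac{7165860}{7}$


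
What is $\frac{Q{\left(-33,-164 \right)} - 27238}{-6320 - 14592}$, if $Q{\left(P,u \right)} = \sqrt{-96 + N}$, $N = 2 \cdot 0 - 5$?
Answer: $\frac{13619}{10456} - \frac{i \sqrt{101}}{20912} \approx 1.3025 - 0.00048058 i$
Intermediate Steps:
$N = -5$ ($N = 0 - 5 = -5$)
$Q{\left(P,u \right)} = i \sqrt{101}$ ($Q{\left(P,u \right)} = \sqrt{-96 - 5} = \sqrt{-101} = i \sqrt{101}$)
$\frac{Q{\left(-33,-164 \right)} - 27238}{-6320 - 14592} = \frac{i \sqrt{101} - 27238}{-6320 - 14592} = \frac{-27238 + i \sqrt{101}}{-20912} = \left(-27238 + i \sqrt{101}\right) \left(- \frac{1}{20912}\right) = \frac{13619}{10456} - \frac{i \sqrt{101}}{20912}$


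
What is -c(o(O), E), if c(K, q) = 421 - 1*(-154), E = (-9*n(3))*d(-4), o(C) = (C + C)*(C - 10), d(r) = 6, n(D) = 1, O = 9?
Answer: -575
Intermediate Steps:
o(C) = 2*C*(-10 + C) (o(C) = (2*C)*(-10 + C) = 2*C*(-10 + C))
E = -54 (E = -9*1*6 = -9*6 = -54)
c(K, q) = 575 (c(K, q) = 421 + 154 = 575)
-c(o(O), E) = -1*575 = -575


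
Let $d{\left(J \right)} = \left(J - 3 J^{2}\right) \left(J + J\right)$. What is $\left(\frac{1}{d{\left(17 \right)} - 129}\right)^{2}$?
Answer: $\frac{1}{842682841} \approx 1.1867 \cdot 10^{-9}$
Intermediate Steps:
$d{\left(J \right)} = 2 J \left(J - 3 J^{2}\right)$ ($d{\left(J \right)} = \left(J - 3 J^{2}\right) 2 J = 2 J \left(J - 3 J^{2}\right)$)
$\left(\frac{1}{d{\left(17 \right)} - 129}\right)^{2} = \left(\frac{1}{17^{2} \left(2 - 102\right) - 129}\right)^{2} = \left(\frac{1}{289 \left(2 - 102\right) - 129}\right)^{2} = \left(\frac{1}{289 \left(-100\right) - 129}\right)^{2} = \left(\frac{1}{-28900 - 129}\right)^{2} = \left(\frac{1}{-29029}\right)^{2} = \left(- \frac{1}{29029}\right)^{2} = \frac{1}{842682841}$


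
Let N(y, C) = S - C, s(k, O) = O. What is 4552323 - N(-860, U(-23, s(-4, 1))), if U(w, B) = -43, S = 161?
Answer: 4552119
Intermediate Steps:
N(y, C) = 161 - C
4552323 - N(-860, U(-23, s(-4, 1))) = 4552323 - (161 - 1*(-43)) = 4552323 - (161 + 43) = 4552323 - 1*204 = 4552323 - 204 = 4552119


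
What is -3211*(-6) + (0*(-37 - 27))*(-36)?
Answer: 19266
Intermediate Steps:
-3211*(-6) + (0*(-37 - 27))*(-36) = 19266 + (0*(-64))*(-36) = 19266 + 0*(-36) = 19266 + 0 = 19266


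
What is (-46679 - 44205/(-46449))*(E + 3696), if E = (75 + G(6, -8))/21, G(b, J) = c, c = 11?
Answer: -56156495881844/325143 ≈ -1.7271e+8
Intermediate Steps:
G(b, J) = 11
E = 86/21 (E = (75 + 11)/21 = (1/21)*86 = 86/21 ≈ 4.0952)
(-46679 - 44205/(-46449))*(E + 3696) = (-46679 - 44205/(-46449))*(86/21 + 3696) = (-46679 - 44205*(-1/46449))*(77702/21) = (-46679 + 14735/15483)*(77702/21) = -722716222/15483*77702/21 = -56156495881844/325143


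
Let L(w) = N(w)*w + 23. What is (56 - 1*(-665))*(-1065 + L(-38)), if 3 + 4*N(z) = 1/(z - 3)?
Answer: -29953224/41 ≈ -7.3057e+5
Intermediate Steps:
N(z) = -3/4 + 1/(4*(-3 + z)) (N(z) = -3/4 + 1/(4*(z - 3)) = -3/4 + 1/(4*(-3 + z)))
L(w) = 23 + w*(10 - 3*w)/(4*(-3 + w)) (L(w) = ((10 - 3*w)/(4*(-3 + w)))*w + 23 = w*(10 - 3*w)/(4*(-3 + w)) + 23 = 23 + w*(10 - 3*w)/(4*(-3 + w)))
(56 - 1*(-665))*(-1065 + L(-38)) = (56 - 1*(-665))*(-1065 + 3*(-92 - 1*(-38)**2 + 34*(-38))/(4*(-3 - 38))) = (56 + 665)*(-1065 + (3/4)*(-92 - 1*1444 - 1292)/(-41)) = 721*(-1065 + (3/4)*(-1/41)*(-92 - 1444 - 1292)) = 721*(-1065 + (3/4)*(-1/41)*(-2828)) = 721*(-1065 + 2121/41) = 721*(-41544/41) = -29953224/41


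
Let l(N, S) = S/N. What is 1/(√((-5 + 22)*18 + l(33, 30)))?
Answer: √2321/844 ≈ 0.057081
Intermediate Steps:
1/(√((-5 + 22)*18 + l(33, 30))) = 1/(√((-5 + 22)*18 + 30/33)) = 1/(√(17*18 + 30*(1/33))) = 1/(√(306 + 10/11)) = 1/(√(3376/11)) = 1/(4*√2321/11) = √2321/844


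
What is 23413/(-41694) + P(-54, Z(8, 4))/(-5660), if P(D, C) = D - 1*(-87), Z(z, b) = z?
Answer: -66946741/117994020 ≈ -0.56737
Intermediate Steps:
P(D, C) = 87 + D (P(D, C) = D + 87 = 87 + D)
23413/(-41694) + P(-54, Z(8, 4))/(-5660) = 23413/(-41694) + (87 - 54)/(-5660) = 23413*(-1/41694) + 33*(-1/5660) = -23413/41694 - 33/5660 = -66946741/117994020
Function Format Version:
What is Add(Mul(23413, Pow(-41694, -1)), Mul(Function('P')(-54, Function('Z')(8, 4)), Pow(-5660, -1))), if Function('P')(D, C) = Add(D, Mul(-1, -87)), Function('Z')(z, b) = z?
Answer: Rational(-66946741, 117994020) ≈ -0.56737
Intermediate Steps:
Function('P')(D, C) = Add(87, D) (Function('P')(D, C) = Add(D, 87) = Add(87, D))
Add(Mul(23413, Pow(-41694, -1)), Mul(Function('P')(-54, Function('Z')(8, 4)), Pow(-5660, -1))) = Add(Mul(23413, Pow(-41694, -1)), Mul(Add(87, -54), Pow(-5660, -1))) = Add(Mul(23413, Rational(-1, 41694)), Mul(33, Rational(-1, 5660))) = Add(Rational(-23413, 41694), Rational(-33, 5660)) = Rational(-66946741, 117994020)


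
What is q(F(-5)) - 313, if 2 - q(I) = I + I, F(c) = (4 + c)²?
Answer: -313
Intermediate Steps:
q(I) = 2 - 2*I (q(I) = 2 - (I + I) = 2 - 2*I)
q(F(-5)) - 313 = (2 - 2*(4 - 5)²) - 313 = (2 - 2*(-1)²) - 313 = (2 - 2*1) - 313 = (2 - 2) - 313 = 0 - 313 = -313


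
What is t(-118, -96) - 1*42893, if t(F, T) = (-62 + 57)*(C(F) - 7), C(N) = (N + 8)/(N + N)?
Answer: -5057519/118 ≈ -42860.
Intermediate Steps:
C(N) = (8 + N)/(2*N) (C(N) = (8 + N)/((2*N)) = (8 + N)*(1/(2*N)) = (8 + N)/(2*N))
t(F, T) = 35 - 5*(8 + F)/(2*F) (t(F, T) = (-62 + 57)*((8 + F)/(2*F) - 7) = -5*(-7 + (8 + F)/(2*F)) = 35 - 5*(8 + F)/(2*F))
t(-118, -96) - 1*42893 = (65/2 - 20/(-118)) - 1*42893 = (65/2 - 20*(-1/118)) - 42893 = (65/2 + 10/59) - 42893 = 3855/118 - 42893 = -5057519/118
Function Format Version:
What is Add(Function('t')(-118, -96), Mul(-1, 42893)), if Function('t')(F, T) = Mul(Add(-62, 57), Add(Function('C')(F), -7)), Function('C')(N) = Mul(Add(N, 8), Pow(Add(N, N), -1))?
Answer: Rational(-5057519, 118) ≈ -42860.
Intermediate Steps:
Function('C')(N) = Mul(Rational(1, 2), Pow(N, -1), Add(8, N)) (Function('C')(N) = Mul(Add(8, N), Pow(Mul(2, N), -1)) = Mul(Add(8, N), Mul(Rational(1, 2), Pow(N, -1))) = Mul(Rational(1, 2), Pow(N, -1), Add(8, N)))
Function('t')(F, T) = Add(35, Mul(Rational(-5, 2), Pow(F, -1), Add(8, F))) (Function('t')(F, T) = Mul(Add(-62, 57), Add(Mul(Rational(1, 2), Pow(F, -1), Add(8, F)), -7)) = Mul(-5, Add(-7, Mul(Rational(1, 2), Pow(F, -1), Add(8, F)))) = Add(35, Mul(Rational(-5, 2), Pow(F, -1), Add(8, F))))
Add(Function('t')(-118, -96), Mul(-1, 42893)) = Add(Add(Rational(65, 2), Mul(-20, Pow(-118, -1))), Mul(-1, 42893)) = Add(Add(Rational(65, 2), Mul(-20, Rational(-1, 118))), -42893) = Add(Add(Rational(65, 2), Rational(10, 59)), -42893) = Add(Rational(3855, 118), -42893) = Rational(-5057519, 118)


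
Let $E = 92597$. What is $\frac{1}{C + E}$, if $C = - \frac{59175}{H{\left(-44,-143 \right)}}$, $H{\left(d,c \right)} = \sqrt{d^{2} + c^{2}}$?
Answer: $\frac{414556769}{38386012802968} + \frac{130185 \sqrt{185}}{38386012802968} \approx 1.0846 \cdot 10^{-5}$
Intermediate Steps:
$H{\left(d,c \right)} = \sqrt{c^{2} + d^{2}}$
$C = - \frac{11835 \sqrt{185}}{407}$ ($C = - \frac{59175}{\sqrt{\left(-143\right)^{2} + \left(-44\right)^{2}}} = - \frac{59175}{\sqrt{20449 + 1936}} = - \frac{59175}{\sqrt{22385}} = - \frac{59175}{11 \sqrt{185}} = - 59175 \frac{\sqrt{185}}{2035} = - \frac{11835 \sqrt{185}}{407} \approx -395.51$)
$\frac{1}{C + E} = \frac{1}{- \frac{11835 \sqrt{185}}{407} + 92597} = \frac{1}{92597 - \frac{11835 \sqrt{185}}{407}}$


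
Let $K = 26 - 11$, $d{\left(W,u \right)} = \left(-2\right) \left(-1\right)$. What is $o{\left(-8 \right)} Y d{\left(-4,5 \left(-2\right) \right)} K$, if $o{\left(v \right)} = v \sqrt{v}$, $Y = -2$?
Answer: $960 i \sqrt{2} \approx 1357.6 i$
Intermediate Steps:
$o{\left(v \right)} = v^{\frac{3}{2}}$
$d{\left(W,u \right)} = 2$
$K = 15$ ($K = 26 - 11 = 15$)
$o{\left(-8 \right)} Y d{\left(-4,5 \left(-2\right) \right)} K = \left(-8\right)^{\frac{3}{2}} \left(\left(-2\right) 2\right) 15 = - 16 i \sqrt{2} \left(-4\right) 15 = 64 i \sqrt{2} \cdot 15 = 960 i \sqrt{2}$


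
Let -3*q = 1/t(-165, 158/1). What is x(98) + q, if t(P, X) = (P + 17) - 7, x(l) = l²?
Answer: 4465861/465 ≈ 9604.0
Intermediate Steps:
t(P, X) = 10 + P (t(P, X) = (17 + P) - 7 = 10 + P)
q = 1/465 (q = -1/(3*(10 - 165)) = -⅓/(-155) = -⅓*(-1/155) = 1/465 ≈ 0.0021505)
x(98) + q = 98² + 1/465 = 9604 + 1/465 = 4465861/465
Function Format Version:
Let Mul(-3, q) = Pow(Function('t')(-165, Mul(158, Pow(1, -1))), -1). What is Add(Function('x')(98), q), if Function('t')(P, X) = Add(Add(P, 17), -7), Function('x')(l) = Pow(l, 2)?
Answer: Rational(4465861, 465) ≈ 9604.0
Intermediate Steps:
Function('t')(P, X) = Add(10, P) (Function('t')(P, X) = Add(Add(17, P), -7) = Add(10, P))
q = Rational(1, 465) (q = Mul(Rational(-1, 3), Pow(Add(10, -165), -1)) = Mul(Rational(-1, 3), Pow(-155, -1)) = Mul(Rational(-1, 3), Rational(-1, 155)) = Rational(1, 465) ≈ 0.0021505)
Add(Function('x')(98), q) = Add(Pow(98, 2), Rational(1, 465)) = Add(9604, Rational(1, 465)) = Rational(4465861, 465)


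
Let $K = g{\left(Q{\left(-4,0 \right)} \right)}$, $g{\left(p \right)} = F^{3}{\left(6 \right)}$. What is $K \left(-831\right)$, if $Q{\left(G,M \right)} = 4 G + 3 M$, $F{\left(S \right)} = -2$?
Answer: $6648$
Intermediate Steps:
$Q{\left(G,M \right)} = 3 M + 4 G$
$g{\left(p \right)} = -8$ ($g{\left(p \right)} = \left(-2\right)^{3} = -8$)
$K = -8$
$K \left(-831\right) = \left(-8\right) \left(-831\right) = 6648$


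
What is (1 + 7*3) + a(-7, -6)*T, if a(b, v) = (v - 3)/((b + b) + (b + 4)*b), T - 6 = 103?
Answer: -827/7 ≈ -118.14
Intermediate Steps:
T = 109 (T = 6 + 103 = 109)
a(b, v) = (-3 + v)/(2*b + b*(4 + b)) (a(b, v) = (-3 + v)/(2*b + (4 + b)*b) = (-3 + v)/(2*b + b*(4 + b)))
(1 + 7*3) + a(-7, -6)*T = (1 + 7*3) + ((-3 - 6)/((-7)*(6 - 7)))*109 = (1 + 21) - ⅐*(-9)/(-1)*109 = 22 - ⅐*(-1)*(-9)*109 = 22 - 9/7*109 = 22 - 981/7 = -827/7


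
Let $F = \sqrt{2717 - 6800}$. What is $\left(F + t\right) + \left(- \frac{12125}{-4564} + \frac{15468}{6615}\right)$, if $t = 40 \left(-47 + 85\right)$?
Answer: $\frac{2192424287}{1437660} + i \sqrt{4083} \approx 1525.0 + 63.898 i$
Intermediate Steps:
$F = i \sqrt{4083}$ ($F = \sqrt{2717 - 6800} = \sqrt{-4083} = i \sqrt{4083} \approx 63.898 i$)
$t = 1520$ ($t = 40 \cdot 38 = 1520$)
$\left(F + t\right) + \left(- \frac{12125}{-4564} + \frac{15468}{6615}\right) = \left(i \sqrt{4083} + 1520\right) + \left(- \frac{12125}{-4564} + \frac{15468}{6615}\right) = \left(1520 + i \sqrt{4083}\right) + \left(\left(-12125\right) \left(- \frac{1}{4564}\right) + 15468 \cdot \frac{1}{6615}\right) = \left(1520 + i \sqrt{4083}\right) + \left(\frac{12125}{4564} + \frac{5156}{2205}\right) = \left(1520 + i \sqrt{4083}\right) + \frac{7181087}{1437660} = \frac{2192424287}{1437660} + i \sqrt{4083}$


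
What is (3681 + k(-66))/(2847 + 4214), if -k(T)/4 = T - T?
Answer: 3681/7061 ≈ 0.52131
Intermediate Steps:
k(T) = 0 (k(T) = -4*(T - T) = -4*0 = 0)
(3681 + k(-66))/(2847 + 4214) = (3681 + 0)/(2847 + 4214) = 3681/7061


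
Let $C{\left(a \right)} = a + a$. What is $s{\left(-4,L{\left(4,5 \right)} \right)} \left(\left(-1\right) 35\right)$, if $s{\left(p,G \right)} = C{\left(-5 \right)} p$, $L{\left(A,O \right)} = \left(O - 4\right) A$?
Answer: $-1400$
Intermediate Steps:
$C{\left(a \right)} = 2 a$
$L{\left(A,O \right)} = A \left(-4 + O\right)$ ($L{\left(A,O \right)} = \left(-4 + O\right) A = A \left(-4 + O\right)$)
$s{\left(p,G \right)} = - 10 p$ ($s{\left(p,G \right)} = 2 \left(-5\right) p = - 10 p$)
$s{\left(-4,L{\left(4,5 \right)} \right)} \left(\left(-1\right) 35\right) = \left(-10\right) \left(-4\right) \left(\left(-1\right) 35\right) = 40 \left(-35\right) = -1400$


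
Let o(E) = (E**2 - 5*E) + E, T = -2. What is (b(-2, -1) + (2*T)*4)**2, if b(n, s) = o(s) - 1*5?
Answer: 256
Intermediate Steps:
o(E) = E**2 - 4*E
b(n, s) = -5 + s*(-4 + s) (b(n, s) = s*(-4 + s) - 1*5 = s*(-4 + s) - 5 = -5 + s*(-4 + s))
(b(-2, -1) + (2*T)*4)**2 = ((-5 - (-4 - 1)) + (2*(-2))*4)**2 = ((-5 - 1*(-5)) - 4*4)**2 = ((-5 + 5) - 16)**2 = (0 - 16)**2 = (-16)**2 = 256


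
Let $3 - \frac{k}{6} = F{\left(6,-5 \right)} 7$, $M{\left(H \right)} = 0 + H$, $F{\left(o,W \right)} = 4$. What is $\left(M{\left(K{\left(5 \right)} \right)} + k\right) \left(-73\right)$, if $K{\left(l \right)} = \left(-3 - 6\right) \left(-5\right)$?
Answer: $7665$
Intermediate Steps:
$K{\left(l \right)} = 45$ ($K{\left(l \right)} = \left(-3 - 6\right) \left(-5\right) = \left(-9\right) \left(-5\right) = 45$)
$M{\left(H \right)} = H$
$k = -150$ ($k = 18 - 6 \cdot 4 \cdot 7 = 18 - 168 = -150$)
$\left(M{\left(K{\left(5 \right)} \right)} + k\right) \left(-73\right) = \left(45 - 150\right) \left(-73\right) = \left(-105\right) \left(-73\right) = 7665$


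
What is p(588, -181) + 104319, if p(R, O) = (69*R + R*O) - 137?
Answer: 38326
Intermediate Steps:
p(R, O) = -137 + 69*R + O*R (p(R, O) = (69*R + O*R) - 137 = -137 + 69*R + O*R)
p(588, -181) + 104319 = (-137 + 69*588 - 181*588) + 104319 = (-137 + 40572 - 106428) + 104319 = -65993 + 104319 = 38326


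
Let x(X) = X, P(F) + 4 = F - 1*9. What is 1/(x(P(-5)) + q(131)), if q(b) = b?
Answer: 1/113 ≈ 0.0088496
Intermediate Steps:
P(F) = -13 + F (P(F) = -4 + (F - 1*9) = -4 + (F - 9) = -4 + (-9 + F) = -13 + F)
1/(x(P(-5)) + q(131)) = 1/((-13 - 5) + 131) = 1/(-18 + 131) = 1/113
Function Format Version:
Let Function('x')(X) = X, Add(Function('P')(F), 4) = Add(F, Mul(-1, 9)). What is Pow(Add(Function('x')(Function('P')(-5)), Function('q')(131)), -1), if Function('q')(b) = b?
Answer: Rational(1, 113) ≈ 0.0088496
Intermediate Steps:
Function('P')(F) = Add(-13, F) (Function('P')(F) = Add(-4, Add(F, Mul(-1, 9))) = Add(-4, Add(F, -9)) = Add(-4, Add(-9, F)) = Add(-13, F))
Pow(Add(Function('x')(Function('P')(-5)), Function('q')(131)), -1) = Pow(Add(Add(-13, -5), 131), -1) = Pow(Add(-18, 131), -1) = Pow(113, -1) = Rational(1, 113)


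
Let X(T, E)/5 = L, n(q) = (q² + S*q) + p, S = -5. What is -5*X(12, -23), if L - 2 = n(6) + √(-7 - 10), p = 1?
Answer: -225 - 25*I*√17 ≈ -225.0 - 103.08*I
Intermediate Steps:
n(q) = 1 + q² - 5*q (n(q) = (q² - 5*q) + 1 = 1 + q² - 5*q)
L = 9 + I*√17 (L = 2 + ((1 + 6² - 5*6) + √(-7 - 10)) = 2 + ((1 + 36 - 30) + √(-17)) = 2 + (7 + I*√17) = 9 + I*√17 ≈ 9.0 + 4.1231*I)
X(T, E) = 45 + 5*I*√17 (X(T, E) = 5*(9 + I*√17) = 45 + 5*I*√17)
-5*X(12, -23) = -5*(45 + 5*I*√17) = -225 - 25*I*√17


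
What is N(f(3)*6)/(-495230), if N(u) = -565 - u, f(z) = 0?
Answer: 113/99046 ≈ 0.0011409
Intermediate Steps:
N(f(3)*6)/(-495230) = (-565 - 0*6)/(-495230) = (-565 - 1*0)*(-1/495230) = (-565 + 0)*(-1/495230) = -565*(-1/495230) = 113/99046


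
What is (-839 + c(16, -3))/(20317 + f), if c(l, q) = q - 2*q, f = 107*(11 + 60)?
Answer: -418/13957 ≈ -0.029949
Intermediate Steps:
f = 7597 (f = 107*71 = 7597)
c(l, q) = -q
(-839 + c(16, -3))/(20317 + f) = (-839 - 1*(-3))/(20317 + 7597) = (-839 + 3)/27914 = -836*1/27914 = -418/13957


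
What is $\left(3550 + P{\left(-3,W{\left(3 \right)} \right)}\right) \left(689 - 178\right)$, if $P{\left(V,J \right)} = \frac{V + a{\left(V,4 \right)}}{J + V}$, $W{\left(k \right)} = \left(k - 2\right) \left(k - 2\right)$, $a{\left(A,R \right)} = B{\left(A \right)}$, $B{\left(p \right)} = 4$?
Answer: $\frac{3627589}{2} \approx 1.8138 \cdot 10^{6}$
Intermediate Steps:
$a{\left(A,R \right)} = 4$
$W{\left(k \right)} = \left(-2 + k\right)^{2}$ ($W{\left(k \right)} = \left(-2 + k\right) \left(-2 + k\right) = \left(-2 + k\right)^{2}$)
$P{\left(V,J \right)} = \frac{4 + V}{J + V}$ ($P{\left(V,J \right)} = \frac{V + 4}{J + V} = \frac{4 + V}{J + V}$)
$\left(3550 + P{\left(-3,W{\left(3 \right)} \right)}\right) \left(689 - 178\right) = \left(3550 + \frac{4 - 3}{\left(-2 + 3\right)^{2} - 3}\right) \left(689 - 178\right) = \left(3550 + \frac{1}{1^{2} - 3} \cdot 1\right) 511 = \left(3550 + \frac{1}{1 - 3} \cdot 1\right) 511 = \left(3550 + \frac{1}{-2} \cdot 1\right) 511 = \left(3550 - \frac{1}{2}\right) 511 = \frac{7099}{2} \cdot 511 = \frac{3627589}{2}$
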